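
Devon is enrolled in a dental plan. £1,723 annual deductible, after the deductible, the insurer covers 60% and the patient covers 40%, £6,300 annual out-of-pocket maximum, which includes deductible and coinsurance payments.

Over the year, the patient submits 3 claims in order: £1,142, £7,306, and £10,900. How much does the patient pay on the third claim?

£1,887

#1 (£1,142): all of it applies to the deductible. Patient owes £1,142 (running OOP £1,142).
#2 (£7,306): deductible takes £581, £6,725 remains; 40% of £6,725 = £2,690. Patient pays £3,271; OOP now £4,413.
#3 (£10,900): 40% coinsurance on £10,900 = £4,360. That would push OOP to £8,773, over the £6,300 cap, so patient pays £6,300 − £4,413 = £1,887.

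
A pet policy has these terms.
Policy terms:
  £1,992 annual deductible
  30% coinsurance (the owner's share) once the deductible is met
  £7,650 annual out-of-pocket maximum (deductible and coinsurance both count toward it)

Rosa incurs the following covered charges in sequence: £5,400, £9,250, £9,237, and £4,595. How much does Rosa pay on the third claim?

#1 (£5,400): £1,992 to deductible, leaving £3,408; 30% of £3,408 = £1,022.40. Owner owes £3,014.40 (running OOP £3,014.40).
#2 (£9,250): deductible met; 30% of £9,250 = £2,775. Cost to owner: £2,775. OOP to date £5,789.40.
#3 (£9,237): 30% coinsurance on £9,237 = £2,771.10. OOP would hit £8,560.50 > £7,650, so the cap limits the owner to £7,650 − £5,789.40 = £1,860.60.

£1,860.60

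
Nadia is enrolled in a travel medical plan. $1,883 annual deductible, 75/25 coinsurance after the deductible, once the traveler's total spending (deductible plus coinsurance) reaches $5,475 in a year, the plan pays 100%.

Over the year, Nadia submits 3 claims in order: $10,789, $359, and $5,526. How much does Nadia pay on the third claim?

Claim 1 — $10,789: $1,883 finishes the deductible; $8,906 goes to coinsurance; 25% of $8,906 = $2,226.50. Cost to traveler: $4,109.50. OOP to date $4,109.50.
Claim 2 — $359: deductible already satisfied, so traveler's share is 25% × $359 = $89.75. Cost to traveler: $89.75. OOP to date $4,199.25.
Claim 3 — $5,526: deductible met; 25% of $5,526 = $1,381.50. OOP would hit $5,580.75 > $5,475, so the cap limits the traveler to $5,475 − $4,199.25 = $1,275.75.

$1,275.75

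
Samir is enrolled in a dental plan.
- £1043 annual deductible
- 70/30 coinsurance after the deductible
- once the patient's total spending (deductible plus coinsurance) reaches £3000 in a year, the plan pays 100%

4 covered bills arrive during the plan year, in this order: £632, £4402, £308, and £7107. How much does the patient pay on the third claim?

£92.40

#1 (£632): fully absorbed by the deductible. Patient owes £632 (running OOP £632).
#2 (£4402): £411 to deductible, leaving £3991; coinsurance £3991 × 30% = £1197.30. Cost to patient: £1608.30. OOP to date £2240.30.
#3 (£308): 30% coinsurance on £308 = £92.40. Cost to patient: £92.40. OOP to date £2332.70.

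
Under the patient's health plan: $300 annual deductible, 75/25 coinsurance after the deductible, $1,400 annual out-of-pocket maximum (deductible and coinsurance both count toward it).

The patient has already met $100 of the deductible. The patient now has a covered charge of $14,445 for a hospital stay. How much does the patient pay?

$100 of the $300 deductible is already met, leaving $200.
The remaining $14,245 (= $14,445 − $200) moves to coinsurance.
Patient's 25% share of $14,245 is $3,561.25.
So the patient owes $200 + $3,561.25 = $3,761.25 before any cap.
Year-to-date out-of-pocket would reach $100 + $3,761.25 = $3,861.25, above the $1,400 maximum, so the patient pays only $1,400 − $100 = $1,300.

$1,300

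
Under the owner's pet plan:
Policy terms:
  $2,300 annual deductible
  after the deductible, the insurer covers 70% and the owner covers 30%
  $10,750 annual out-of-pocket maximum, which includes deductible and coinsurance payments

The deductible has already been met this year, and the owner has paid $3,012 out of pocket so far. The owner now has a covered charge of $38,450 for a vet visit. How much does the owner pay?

$7,738

With the deductible met, the entire $38,450 is subject to coinsurance.
Owner's 30% share of $38,450 is $11,535.
Adding $11,535 to the $3,012 already spent would give $14,547, which exceeds the $10,750 cap; the owner pays just $10,750 − $3,012 = $7,738.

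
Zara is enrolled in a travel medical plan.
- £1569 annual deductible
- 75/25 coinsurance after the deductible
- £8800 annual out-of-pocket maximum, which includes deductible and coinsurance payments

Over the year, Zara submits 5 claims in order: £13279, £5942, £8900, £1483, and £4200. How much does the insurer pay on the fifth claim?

Bill 1, £13279: £1569 to deductible, leaving £11710; traveler's 25% is £2927.50. Traveler pays £4496.50; OOP now £4496.50. Insurer: £13279 − £4496.50 = £8782.50.
Bill 2, £5942: deductible met; 25% of £5942 = £1485.50. Traveler pays £1485.50; OOP now £5982. Plan pays £5942 − £1485.50 = £4456.50.
Bill 3, £8900: deductible already satisfied, so traveler's share is 25% × £8900 = £2225. Cost to traveler: £2225. OOP to date £8207. Insurer: £8900 − £2225 = £6675.
Bill 4, £1483: deductible met; 25% of £1483 = £370.75. Cost to traveler: £370.75. OOP to date £8577.75. Plan pays £1483 − £370.75 = £1112.25.
Bill 5, £4200: 25% coinsurance on £4200 = £1050. OOP would hit £9627.75 > £8800, so the cap limits the traveler to £8800 − £8577.75 = £222.25. Insurer: £4200 − £222.25 = £3977.75.

£3977.75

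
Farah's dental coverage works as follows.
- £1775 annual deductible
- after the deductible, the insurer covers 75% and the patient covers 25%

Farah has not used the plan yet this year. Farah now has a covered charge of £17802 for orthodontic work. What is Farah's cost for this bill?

£5781.75

The full £1775 deductible is still open; £1775 of this bill applies to it.
The remaining £16027 (= £17802 − £1775) moves to coinsurance.
Coinsurance: £16027 × 25% = £4006.75.
So the patient owes £1775 + £4006.75 = £5781.75.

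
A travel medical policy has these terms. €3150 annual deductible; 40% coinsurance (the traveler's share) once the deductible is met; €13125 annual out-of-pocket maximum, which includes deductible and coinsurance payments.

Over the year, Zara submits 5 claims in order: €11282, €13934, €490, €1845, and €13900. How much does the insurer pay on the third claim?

Bill 1, €11282: deductible takes €3150, €8132 remains; 40% of €8132 = €3252.80. Traveler owes €6402.80 (running OOP €6402.80). Plan pays €11282 − €6402.80 = €4879.20.
Bill 2, €13934: 40% coinsurance on €13934 = €5573.60. Traveler owes €5573.60 (running OOP €11976.40). Insurer: €13934 − €5573.60 = €8360.40.
Bill 3, €490: deductible already satisfied, so traveler's share is 40% × €490 = €196. Cost to traveler: €196. OOP to date €12172.40. Insurer: €490 − €196 = €294.

€294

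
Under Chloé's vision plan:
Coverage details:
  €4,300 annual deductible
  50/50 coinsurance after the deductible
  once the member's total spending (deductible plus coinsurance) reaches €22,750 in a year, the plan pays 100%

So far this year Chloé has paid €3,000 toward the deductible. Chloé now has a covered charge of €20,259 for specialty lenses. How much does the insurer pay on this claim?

€9,479.50

€3,000 of the €4,300 deductible is already met, leaving €1,300.
That leaves €20,259 − €1,300 = €18,959 for coinsurance.
50% of €18,959 = €9,479.50 falls to the member.
Member responsibility before any cap: €1,300 + €9,479.50 = €10,779.50.
Year-to-date out-of-pocket becomes €3,000 + €10,779.50 = €13,779.50, still under the €22,750 maximum, so no cap applies.
The insurer covers the remainder: €20,259 − €10,779.50 = €9,479.50.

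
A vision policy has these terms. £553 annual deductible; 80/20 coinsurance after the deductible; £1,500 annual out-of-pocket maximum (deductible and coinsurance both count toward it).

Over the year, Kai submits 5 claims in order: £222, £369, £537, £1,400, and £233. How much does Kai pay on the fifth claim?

£46.60

#1 (£222): all of it applies to the deductible. Member pays £222; OOP now £222.
#2 (£369): deductible takes £331, £38 remains; 20% of £38 = £7.60. Cost to member: £338.60. OOP to date £560.60.
#3 (£537): 20% coinsurance on £537 = £107.40. Cost to member: £107.40. OOP to date £668.
#4 (£1,400): deductible met; 20% of £1,400 = £280. Member owes £280 (running OOP £948).
#5 (£233): deductible already satisfied, so member's share is 20% × £233 = £46.60. Member owes £46.60 (running OOP £994.60).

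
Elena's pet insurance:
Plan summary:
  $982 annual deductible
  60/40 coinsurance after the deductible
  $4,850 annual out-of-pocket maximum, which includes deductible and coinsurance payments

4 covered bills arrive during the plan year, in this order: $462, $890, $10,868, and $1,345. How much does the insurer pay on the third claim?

$7,148

#1 ($462): all of it applies to the deductible. Owner pays $462; OOP now $462. Plan pays $462 − $462 = $0.
#2 ($890): $520 finishes the deductible; $370 goes to coinsurance; owner's 40% is $148. Owner pays $668; OOP now $1,130. Plan pays $890 − $668 = $222.
#3 ($10,868): deductible already satisfied, so owner's share is 40% × $10,868 = $4,347.20. That would push OOP to $5,477.20, over the $4,850 cap, so owner pays $4,850 − $1,130 = $3,720. Insurer: $10,868 − $3,720 = $7,148.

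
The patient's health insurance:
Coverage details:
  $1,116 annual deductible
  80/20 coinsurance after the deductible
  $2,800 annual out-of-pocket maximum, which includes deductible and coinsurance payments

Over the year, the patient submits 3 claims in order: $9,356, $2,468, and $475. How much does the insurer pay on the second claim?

$2,432

Bill 1, $9,356: $1,116 to deductible, leaving $8,240; patient's 20% is $1,648. Patient owes $2,764 (running OOP $2,764). Insurer: $9,356 − $2,764 = $6,592.
Bill 2, $2,468: deductible already satisfied, so patient's share is 20% × $2,468 = $493.60. OOP would hit $3,257.60 > $2,800, so the cap limits the patient to $2,800 − $2,764 = $36. Insurer: $2,468 − $36 = $2,432.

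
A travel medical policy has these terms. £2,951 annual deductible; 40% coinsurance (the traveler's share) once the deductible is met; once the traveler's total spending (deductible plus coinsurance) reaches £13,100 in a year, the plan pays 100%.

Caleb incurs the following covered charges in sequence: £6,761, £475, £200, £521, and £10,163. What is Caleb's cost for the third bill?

#1 (£6,761): £2,951 to deductible, leaving £3,810; coinsurance £3,810 × 40% = £1,524. Cost to traveler: £4,475. OOP to date £4,475.
#2 (£475): 40% coinsurance on £475 = £190. Traveler pays £190; OOP now £4,665.
#3 (£200): deductible already satisfied, so traveler's share is 40% × £200 = £80. Cost to traveler: £80. OOP to date £4,745.

£80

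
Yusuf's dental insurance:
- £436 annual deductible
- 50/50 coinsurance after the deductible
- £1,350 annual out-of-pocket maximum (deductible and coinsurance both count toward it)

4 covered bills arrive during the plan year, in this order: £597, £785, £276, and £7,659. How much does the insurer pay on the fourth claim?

#1 (£597): £436 finishes the deductible; £161 goes to coinsurance; patient's 50% is £80.50. Patient owes £516.50 (running OOP £516.50). Insurer: £597 − £516.50 = £80.50.
#2 (£785): deductible met; 50% of £785 = £392.50. Patient owes £392.50 (running OOP £909). Plan pays £785 − £392.50 = £392.50.
#3 (£276): deductible already satisfied, so patient's share is 50% × £276 = £138. Patient pays £138; OOP now £1,047. Insurer: £276 − £138 = £138.
#4 (£7,659): 50% coinsurance on £7,659 = £3,829.50. That would push OOP to £4,876.50, over the £1,350 cap, so patient pays £1,350 − £1,047 = £303. Plan pays £7,659 − £303 = £7,356.

£7,356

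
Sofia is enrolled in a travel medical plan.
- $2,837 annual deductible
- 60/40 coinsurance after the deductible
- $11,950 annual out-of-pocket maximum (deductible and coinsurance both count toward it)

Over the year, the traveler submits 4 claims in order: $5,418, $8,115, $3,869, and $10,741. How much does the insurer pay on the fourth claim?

Claim 1 — $5,418: $2,837 to deductible, leaving $2,581; traveler's 40% is $1,032.40. Traveler owes $3,869.40 (running OOP $3,869.40). Insurer: $5,418 − $3,869.40 = $1,548.60.
Claim 2 — $8,115: deductible met; 40% of $8,115 = $3,246. Traveler owes $3,246 (running OOP $7,115.40). Insurer: $8,115 − $3,246 = $4,869.
Claim 3 — $3,869: deductible already satisfied, so traveler's share is 40% × $3,869 = $1,547.60. Traveler owes $1,547.60 (running OOP $8,663). Plan pays $3,869 − $1,547.60 = $2,321.40.
Claim 4 — $10,741: deductible met; 40% of $10,741 = $4,296.40. Adding that to $8,663 gives $12,959.40, past the $11,950 cap; traveler pays only $11,950 − $8,663 = $3,287. Plan pays $10,741 − $3,287 = $7,454.

$7,454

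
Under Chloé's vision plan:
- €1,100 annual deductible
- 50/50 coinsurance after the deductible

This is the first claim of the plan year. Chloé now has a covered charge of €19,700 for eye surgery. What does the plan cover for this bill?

The full €1,100 deductible is still open; €1,100 of this bill applies to it.
The remaining €18,600 (= €19,700 − €1,100) moves to coinsurance.
Member's 50% share of €18,600 is €9,300.
So the member owes €1,100 + €9,300 = €10,400.
Insurer pays the balance: €19,700 − €10,400 = €9,300.

€9,300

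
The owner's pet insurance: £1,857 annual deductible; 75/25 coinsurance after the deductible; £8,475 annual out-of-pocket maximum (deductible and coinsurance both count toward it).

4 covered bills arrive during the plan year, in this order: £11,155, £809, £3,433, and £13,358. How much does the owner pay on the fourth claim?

£3,233

Claim 1 — £11,155: £1,857 to deductible, leaving £9,298; owner's 25% is £2,324.50. Owner pays £4,181.50; OOP now £4,181.50.
Claim 2 — £809: 25% coinsurance on £809 = £202.25. Owner owes £202.25 (running OOP £4,383.75).
Claim 3 — £3,433: 25% coinsurance on £3,433 = £858.25. Owner owes £858.25 (running OOP £5,242).
Claim 4 — £13,358: 25% coinsurance on £13,358 = £3,339.50. OOP would hit £8,581.50 > £8,475, so the cap limits the owner to £8,475 − £5,242 = £3,233.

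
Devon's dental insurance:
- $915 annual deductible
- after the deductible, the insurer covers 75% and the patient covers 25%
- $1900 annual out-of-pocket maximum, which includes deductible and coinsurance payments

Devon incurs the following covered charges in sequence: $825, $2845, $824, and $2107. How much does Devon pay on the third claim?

$206

Claim 1 ($825): all of it applies to the deductible. Patient pays $825; OOP now $825.
Claim 2 ($2845): $90 finishes the deductible; $2755 goes to coinsurance; coinsurance $2755 × 25% = $688.75. Cost to patient: $778.75. OOP to date $1603.75.
Claim 3 ($824): 25% coinsurance on $824 = $206. Patient owes $206 (running OOP $1809.75).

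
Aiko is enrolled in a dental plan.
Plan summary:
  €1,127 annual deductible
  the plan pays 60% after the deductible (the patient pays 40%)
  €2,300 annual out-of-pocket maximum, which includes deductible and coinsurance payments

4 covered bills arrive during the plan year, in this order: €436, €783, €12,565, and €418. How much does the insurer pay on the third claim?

Claim 1 (€436): all of it applies to the deductible. Patient pays €436; OOP now €436. Insurer: €436 − €436 = €0.
Claim 2 (€783): deductible takes €691, €92 remains; coinsurance €92 × 40% = €36.80. Patient pays €727.80; OOP now €1,163.80. Insurer: €783 − €727.80 = €55.20.
Claim 3 (€12,565): deductible already satisfied, so patient's share is 40% × €12,565 = €5,026. That would push OOP to €6,189.80, over the €2,300 cap, so patient pays €2,300 − €1,163.80 = €1,136.20. Insurer: €12,565 − €1,136.20 = €11,428.80.

€11,428.80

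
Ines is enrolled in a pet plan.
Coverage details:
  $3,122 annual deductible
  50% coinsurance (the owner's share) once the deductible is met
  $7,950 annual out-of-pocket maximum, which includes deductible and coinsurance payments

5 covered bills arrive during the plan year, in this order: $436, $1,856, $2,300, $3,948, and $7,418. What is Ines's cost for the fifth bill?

Claim 1 — $436: entire amount goes to the deductible. Owner owes $436 (running OOP $436).
Claim 2 — $1,856: all of it applies to the deductible. Owner owes $1,856 (running OOP $2,292).
Claim 3 — $2,300: $830 to deductible, leaving $1,470; owner's 50% is $735. Owner pays $1,565; OOP now $3,857.
Claim 4 — $3,948: 50% coinsurance on $3,948 = $1,974. Owner owes $1,974 (running OOP $5,831).
Claim 5 — $7,418: 50% coinsurance on $7,418 = $3,709. OOP would hit $9,540 > $7,950, so the cap limits the owner to $7,950 − $5,831 = $2,119.

$2,119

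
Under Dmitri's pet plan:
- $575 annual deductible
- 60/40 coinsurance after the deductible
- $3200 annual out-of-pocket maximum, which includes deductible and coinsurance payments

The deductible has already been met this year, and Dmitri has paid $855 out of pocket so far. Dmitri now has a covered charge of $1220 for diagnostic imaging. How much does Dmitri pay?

$488

The deductible is already satisfied, so the full bill goes to coinsurance.
Owner's 40% share of $1220 is $488.
Total out-of-pocket so far would be $855 + $488 = $1343, below the $3200 cap — no reduction.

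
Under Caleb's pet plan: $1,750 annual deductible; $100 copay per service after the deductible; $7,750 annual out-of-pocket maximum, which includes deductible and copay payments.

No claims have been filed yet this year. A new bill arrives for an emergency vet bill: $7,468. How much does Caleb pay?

$1,850

The full $1,750 deductible is still open; $1,750 of this bill applies to it.
After the $1,750 deductible portion, $7,468 − $1,750 = $5,718 is subject to the copay.
Copay on this service: $100.
That puts the owner's cost at $1,750 + $100 = $1,850 before any cap.
Total out-of-pocket so far would be $0 + $1,850 = $1,850, below the $7,750 cap — no reduction.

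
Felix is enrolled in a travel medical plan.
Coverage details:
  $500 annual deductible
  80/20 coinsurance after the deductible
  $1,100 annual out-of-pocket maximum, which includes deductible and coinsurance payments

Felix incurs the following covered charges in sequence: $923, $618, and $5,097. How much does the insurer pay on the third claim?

$4,705.20

Claim 1 ($923): $500 finishes the deductible; $423 goes to coinsurance; 20% of $423 = $84.60. Traveler pays $584.60; OOP now $584.60. Insurer: $923 − $584.60 = $338.40.
Claim 2 ($618): 20% coinsurance on $618 = $123.60. Traveler pays $123.60; OOP now $708.20. Insurer: $618 − $123.60 = $494.40.
Claim 3 ($5,097): deductible met; 20% of $5,097 = $1,019.40. That would push OOP to $1,727.60, over the $1,100 cap, so traveler pays $1,100 − $708.20 = $391.80. Insurer: $5,097 − $391.80 = $4,705.20.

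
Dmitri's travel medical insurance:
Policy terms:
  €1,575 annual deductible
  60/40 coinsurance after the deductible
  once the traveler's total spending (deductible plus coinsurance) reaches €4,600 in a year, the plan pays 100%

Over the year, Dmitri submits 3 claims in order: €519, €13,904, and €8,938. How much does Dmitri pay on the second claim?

Bill 1, €519: all of it applies to the deductible. Cost to traveler: €519. OOP to date €519.
Bill 2, €13,904: €1,056 finishes the deductible; €12,848 goes to coinsurance; traveler's 40% is €5,139.20. Together that's €1,056 + €5,139.20 = €6,195.20. That would push OOP to €6,714.20, over the €4,600 cap, so traveler pays €4,600 − €519 = €4,081.

€4,081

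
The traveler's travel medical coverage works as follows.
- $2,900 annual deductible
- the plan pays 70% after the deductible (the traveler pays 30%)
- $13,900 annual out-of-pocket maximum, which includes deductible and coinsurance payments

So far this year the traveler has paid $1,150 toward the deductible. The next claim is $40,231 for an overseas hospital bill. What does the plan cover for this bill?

$27,481

Remaining deductible: $2,900 − $1,150 = $1,750.
The remaining $38,481 (= $40,231 − $1,750) moves to coinsurance.
Coinsurance: $38,481 × 30% = $11,544.30.
That puts the traveler's cost at $1,750 + $11,544.30 = $13,294.30 before any cap.
Year-to-date out-of-pocket would reach $1,150 + $13,294.30 = $14,444.30, above the $13,900 maximum, so the traveler pays only $13,900 − $1,150 = $12,750.
The plan picks up $40,231 − $12,750 = $27,481.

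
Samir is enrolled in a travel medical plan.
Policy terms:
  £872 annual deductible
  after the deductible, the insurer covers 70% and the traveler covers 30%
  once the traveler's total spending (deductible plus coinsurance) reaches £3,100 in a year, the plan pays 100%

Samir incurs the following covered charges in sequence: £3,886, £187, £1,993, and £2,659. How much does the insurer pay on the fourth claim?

£1,989.20

Claim 1 (£3,886): £872 to deductible, leaving £3,014; 30% of £3,014 = £904.20. Traveler owes £1,776.20 (running OOP £1,776.20). Plan pays £3,886 − £1,776.20 = £2,109.80.
Claim 2 (£187): deductible met; 30% of £187 = £56.10. Traveler pays £56.10; OOP now £1,832.30. Insurer: £187 − £56.10 = £130.90.
Claim 3 (£1,993): deductible met; 30% of £1,993 = £597.90. Traveler pays £597.90; OOP now £2,430.20. Plan pays £1,993 − £597.90 = £1,395.10.
Claim 4 (£2,659): 30% coinsurance on £2,659 = £797.70. That would push OOP to £3,227.90, over the £3,100 cap, so traveler pays £3,100 − £2,430.20 = £669.80. Insurer: £2,659 − £669.80 = £1,989.20.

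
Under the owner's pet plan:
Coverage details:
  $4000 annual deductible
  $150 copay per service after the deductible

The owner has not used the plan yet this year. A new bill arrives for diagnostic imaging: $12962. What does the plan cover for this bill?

The full $4000 deductible is still open; $4000 of this bill applies to it.
After the $4000 deductible portion, $12962 − $4000 = $8962 is subject to the copay.
Copay on this service: $150.
Owner responsibility: $4000 + $150 = $4150.
The insurer covers the remainder: $12962 − $4150 = $8812.

$8812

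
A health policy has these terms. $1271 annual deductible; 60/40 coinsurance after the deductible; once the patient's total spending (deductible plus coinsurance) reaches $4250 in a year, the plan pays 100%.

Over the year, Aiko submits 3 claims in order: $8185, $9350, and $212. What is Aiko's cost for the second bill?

#1 ($8185): $1271 to deductible, leaving $6914; 40% of $6914 = $2765.60. Cost to patient: $4036.60. OOP to date $4036.60.
#2 ($9350): 40% coinsurance on $9350 = $3740. OOP would hit $7776.60 > $4250, so the cap limits the patient to $4250 − $4036.60 = $213.40.

$213.40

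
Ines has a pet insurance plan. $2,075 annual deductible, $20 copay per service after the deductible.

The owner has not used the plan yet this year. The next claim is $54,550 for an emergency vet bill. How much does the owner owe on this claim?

$2,095

Nothing has been paid toward the $2,075 deductible, so the first $2,075 of this charge is applied there.
After the $2,075 deductible portion, $54,550 − $2,075 = $52,475 is subject to the copay.
Copay on this service: $20.
Owner responsibility: $2,075 + $20 = $2,095.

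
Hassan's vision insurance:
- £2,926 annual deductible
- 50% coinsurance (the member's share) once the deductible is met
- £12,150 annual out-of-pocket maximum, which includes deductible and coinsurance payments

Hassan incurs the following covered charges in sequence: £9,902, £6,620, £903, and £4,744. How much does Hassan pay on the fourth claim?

Claim 1 — £9,902: £2,926 finishes the deductible; £6,976 goes to coinsurance; member's 50% is £3,488. Member pays £6,414; OOP now £6,414.
Claim 2 — £6,620: 50% coinsurance on £6,620 = £3,310. Cost to member: £3,310. OOP to date £9,724.
Claim 3 — £903: deductible met; 50% of £903 = £451.50. Cost to member: £451.50. OOP to date £10,175.50.
Claim 4 — £4,744: 50% coinsurance on £4,744 = £2,372. Adding that to £10,175.50 gives £12,547.50, past the £12,150 cap; member pays only £12,150 − £10,175.50 = £1,974.50.

£1,974.50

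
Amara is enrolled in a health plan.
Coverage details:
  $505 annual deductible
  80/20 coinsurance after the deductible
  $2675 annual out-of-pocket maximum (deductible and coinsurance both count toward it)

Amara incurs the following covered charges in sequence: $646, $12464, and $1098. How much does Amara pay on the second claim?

Bill 1, $646: $505 finishes the deductible; $141 goes to coinsurance; coinsurance $141 × 20% = $28.20. Patient pays $533.20; OOP now $533.20.
Bill 2, $12464: deductible already satisfied, so patient's share is 20% × $12464 = $2492.80. OOP would hit $3026 > $2675, so the cap limits the patient to $2675 − $533.20 = $2141.80.

$2141.80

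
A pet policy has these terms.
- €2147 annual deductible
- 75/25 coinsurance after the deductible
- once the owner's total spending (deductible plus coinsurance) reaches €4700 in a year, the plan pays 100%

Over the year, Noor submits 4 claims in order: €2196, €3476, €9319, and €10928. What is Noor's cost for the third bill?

€1671.75

Bill 1, €2196: €2147 to deductible, leaving €49; 25% of €49 = €12.25. Owner owes €2159.25 (running OOP €2159.25).
Bill 2, €3476: deductible already satisfied, so owner's share is 25% × €3476 = €869. Cost to owner: €869. OOP to date €3028.25.
Bill 3, €9319: deductible already satisfied, so owner's share is 25% × €9319 = €2329.75. OOP would hit €5358 > €4700, so the cap limits the owner to €4700 − €3028.25 = €1671.75.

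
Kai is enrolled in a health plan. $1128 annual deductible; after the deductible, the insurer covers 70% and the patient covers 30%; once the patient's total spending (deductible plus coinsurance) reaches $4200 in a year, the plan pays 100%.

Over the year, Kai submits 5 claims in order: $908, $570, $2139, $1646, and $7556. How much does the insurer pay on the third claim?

$1497.30

Bill 1, $908: all of it applies to the deductible. Patient pays $908; OOP now $908. Insurer: $908 − $908 = $0.
Bill 2, $570: $220 to deductible, leaving $350; coinsurance $350 × 30% = $105. Cost to patient: $325. OOP to date $1233. Insurer: $570 − $325 = $245.
Bill 3, $2139: deductible already satisfied, so patient's share is 30% × $2139 = $641.70. Cost to patient: $641.70. OOP to date $1874.70. Insurer: $2139 − $641.70 = $1497.30.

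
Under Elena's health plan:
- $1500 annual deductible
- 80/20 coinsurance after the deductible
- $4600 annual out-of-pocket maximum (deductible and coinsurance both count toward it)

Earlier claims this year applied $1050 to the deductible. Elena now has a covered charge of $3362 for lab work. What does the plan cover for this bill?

$1050 of the $1500 deductible is already met, leaving $450.
After the $450 deductible portion, $3362 − $450 = $2912 is subject to coinsurance.
Patient's 20% share of $2912 is $582.40.
Patient responsibility before any cap: $450 + $582.40 = $1032.40.
Cumulative spending $1050 + $1032.40 = $2082.40 stays under the $4600 maximum.
The insurer covers the remainder: $3362 − $1032.40 = $2329.60.

$2329.60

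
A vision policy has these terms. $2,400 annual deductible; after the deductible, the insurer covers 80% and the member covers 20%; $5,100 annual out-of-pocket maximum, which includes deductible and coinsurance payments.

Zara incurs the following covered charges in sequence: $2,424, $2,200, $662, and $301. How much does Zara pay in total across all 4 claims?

$3,037.40

Claim 1 — $2,424: deductible takes $2,400, $24 remains; 20% of $24 = $4.80. Member pays $2,404.80; OOP now $2,404.80.
Claim 2 — $2,200: 20% coinsurance on $2,200 = $440. Member owes $440 (running OOP $2,844.80).
Claim 3 — $662: 20% coinsurance on $662 = $132.40. Cost to member: $132.40. OOP to date $2,977.20.
Claim 4 — $301: deductible already satisfied, so member's share is 20% × $301 = $60.20. Member owes $60.20 (running OOP $3,037.40).
Total paid by the member: $2,404.80 + $440 + $132.40 + $60.20 = $3,037.40.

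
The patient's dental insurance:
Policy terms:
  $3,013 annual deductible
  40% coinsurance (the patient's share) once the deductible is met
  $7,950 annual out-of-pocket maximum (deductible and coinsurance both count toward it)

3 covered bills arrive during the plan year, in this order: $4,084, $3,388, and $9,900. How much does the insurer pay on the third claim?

Claim 1 — $4,084: $3,013 to deductible, leaving $1,071; patient's 40% is $428.40. Cost to patient: $3,441.40. OOP to date $3,441.40. Plan pays $4,084 − $3,441.40 = $642.60.
Claim 2 — $3,388: 40% coinsurance on $3,388 = $1,355.20. Patient owes $1,355.20 (running OOP $4,796.60). Insurer: $3,388 − $1,355.20 = $2,032.80.
Claim 3 — $9,900: deductible met; 40% of $9,900 = $3,960. That would push OOP to $8,756.60, over the $7,950 cap, so patient pays $7,950 − $4,796.60 = $3,153.40. Plan pays $9,900 − $3,153.40 = $6,746.60.

$6,746.60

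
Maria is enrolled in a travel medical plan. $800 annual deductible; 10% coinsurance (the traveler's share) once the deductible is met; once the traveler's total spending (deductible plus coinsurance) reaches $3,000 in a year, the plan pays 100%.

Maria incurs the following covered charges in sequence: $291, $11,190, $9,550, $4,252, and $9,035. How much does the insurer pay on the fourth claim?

Claim 1 — $291: fully absorbed by the deductible. Traveler pays $291; OOP now $291. Insurer: $291 − $291 = $0.
Claim 2 — $11,190: deductible takes $509, $10,681 remains; 10% of $10,681 = $1,068.10. Traveler owes $1,577.10 (running OOP $1,868.10). Plan pays $11,190 − $1,577.10 = $9,612.90.
Claim 3 — $9,550: deductible already satisfied, so traveler's share is 10% × $9,550 = $955. Traveler pays $955; OOP now $2,823.10. Insurer: $9,550 − $955 = $8,595.
Claim 4 — $4,252: deductible already satisfied, so traveler's share is 10% × $4,252 = $425.20. OOP would hit $3,248.30 > $3,000, so the cap limits the traveler to $3,000 − $2,823.10 = $176.90. Plan pays $4,252 − $176.90 = $4,075.10.

$4,075.10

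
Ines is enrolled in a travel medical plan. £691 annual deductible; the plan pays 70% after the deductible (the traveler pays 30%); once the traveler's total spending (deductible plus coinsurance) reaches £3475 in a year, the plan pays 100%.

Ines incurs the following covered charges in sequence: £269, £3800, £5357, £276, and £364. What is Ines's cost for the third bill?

Bill 1, £269: all of it applies to the deductible. Traveler owes £269 (running OOP £269).
Bill 2, £3800: £422 to deductible, leaving £3378; 30% of £3378 = £1013.40. Cost to traveler: £1435.40. OOP to date £1704.40.
Bill 3, £5357: deductible already satisfied, so traveler's share is 30% × £5357 = £1607.10. Traveler pays £1607.10; OOP now £3311.50.

£1607.10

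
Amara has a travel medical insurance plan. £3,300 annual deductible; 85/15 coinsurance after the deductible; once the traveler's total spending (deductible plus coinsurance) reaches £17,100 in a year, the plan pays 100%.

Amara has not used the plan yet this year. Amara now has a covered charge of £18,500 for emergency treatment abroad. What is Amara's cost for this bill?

Deductible not yet touched, so the first £3,300 of the bill goes to the deductible.
That leaves £18,500 − £3,300 = £15,200 for coinsurance.
Coinsurance: £15,200 × 15% = £2,280.
So the traveler owes £3,300 + £2,280 = £5,580 before any cap.
Cumulative spending £0 + £5,580 = £5,580 stays under the £17,100 maximum.

£5,580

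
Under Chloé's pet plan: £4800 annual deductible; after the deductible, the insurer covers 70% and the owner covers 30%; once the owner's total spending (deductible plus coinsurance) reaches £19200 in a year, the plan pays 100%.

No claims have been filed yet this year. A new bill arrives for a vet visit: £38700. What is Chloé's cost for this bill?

Nothing has been paid toward the £4800 deductible, so the first £4800 of this charge is applied there.
After the £4800 deductible portion, £38700 − £4800 = £33900 is subject to coinsurance.
Owner's 30% share of £33900 is £10170.
So the owner owes £4800 + £10170 = £14970 before any cap.
Cumulative spending £0 + £14970 = £14970 stays under the £19200 maximum.

£14970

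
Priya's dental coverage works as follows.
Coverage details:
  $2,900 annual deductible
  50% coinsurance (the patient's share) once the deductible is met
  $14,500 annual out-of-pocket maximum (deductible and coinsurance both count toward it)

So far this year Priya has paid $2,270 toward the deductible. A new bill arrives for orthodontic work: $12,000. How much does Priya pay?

$6,315

Deductible still to meet: $2,900 − $2,270 = $630.
After the $630 deductible portion, $12,000 − $630 = $11,370 is subject to coinsurance.
Coinsurance: $11,370 × 50% = $5,685.
So the patient owes $630 + $5,685 = $6,315 before any cap.
Total out-of-pocket so far would be $2,270 + $6,315 = $8,585, below the $14,500 cap — no reduction.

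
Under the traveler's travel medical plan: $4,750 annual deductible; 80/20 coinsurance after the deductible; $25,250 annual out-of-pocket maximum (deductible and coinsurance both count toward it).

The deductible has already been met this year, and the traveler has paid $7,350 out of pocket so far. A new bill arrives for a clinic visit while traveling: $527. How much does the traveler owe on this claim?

$105.40

With the deductible met, the entire $527 is subject to coinsurance.
20% of $527 = $105.40 falls to the traveler.
Total out-of-pocket so far would be $7,350 + $105.40 = $7,455.40, below the $25,250 cap — no reduction.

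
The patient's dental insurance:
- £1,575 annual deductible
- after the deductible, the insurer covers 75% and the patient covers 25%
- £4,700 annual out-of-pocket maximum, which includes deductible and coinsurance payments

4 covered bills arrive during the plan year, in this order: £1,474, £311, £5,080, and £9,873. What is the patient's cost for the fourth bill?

£1,802.50

Claim 1 (£1,474): entire amount goes to the deductible. Patient pays £1,474; OOP now £1,474.
Claim 2 (£311): deductible takes £101, £210 remains; 25% of £210 = £52.50. Cost to patient: £153.50. OOP to date £1,627.50.
Claim 3 (£5,080): 25% coinsurance on £5,080 = £1,270. Patient owes £1,270 (running OOP £2,897.50).
Claim 4 (£9,873): deductible met; 25% of £9,873 = £2,468.25. OOP would hit £5,365.75 > £4,700, so the cap limits the patient to £4,700 − £2,897.50 = £1,802.50.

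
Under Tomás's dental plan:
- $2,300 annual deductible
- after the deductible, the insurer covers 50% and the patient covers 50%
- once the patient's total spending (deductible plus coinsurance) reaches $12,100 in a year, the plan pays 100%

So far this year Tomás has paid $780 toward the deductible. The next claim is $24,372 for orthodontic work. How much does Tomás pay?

$11,320

Deductible still to meet: $2,300 − $780 = $1,520.
The remaining $22,852 (= $24,372 − $1,520) moves to coinsurance.
Patient's 50% share of $22,852 is $11,426.
That puts the patient's cost at $1,520 + $11,426 = $12,946 before any cap.
Year-to-date out-of-pocket would reach $780 + $12,946 = $13,726, above the $12,100 maximum, so the patient pays only $12,100 − $780 = $11,320.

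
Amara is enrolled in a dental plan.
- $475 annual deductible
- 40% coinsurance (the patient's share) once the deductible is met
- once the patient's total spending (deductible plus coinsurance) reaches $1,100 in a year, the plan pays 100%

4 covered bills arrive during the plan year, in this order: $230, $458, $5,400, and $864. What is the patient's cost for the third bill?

$539.80

Bill 1, $230: fully absorbed by the deductible. Patient pays $230; OOP now $230.
Bill 2, $458: $245 to deductible, leaving $213; patient's 40% is $85.20. Patient pays $330.20; OOP now $560.20.
Bill 3, $5,400: 40% coinsurance on $5,400 = $2,160. OOP would hit $2,720.20 > $1,100, so the cap limits the patient to $1,100 − $560.20 = $539.80.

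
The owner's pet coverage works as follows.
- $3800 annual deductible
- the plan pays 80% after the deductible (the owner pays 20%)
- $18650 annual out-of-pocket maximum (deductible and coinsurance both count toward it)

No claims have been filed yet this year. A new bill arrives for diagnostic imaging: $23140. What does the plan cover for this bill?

Deductible not yet touched, so the first $3800 of the bill goes to the deductible.
That leaves $23140 − $3800 = $19340 for coinsurance.
Owner's 20% share of $19340 is $3868.
Owner responsibility before any cap: $3800 + $3868 = $7668.
Year-to-date out-of-pocket becomes $0 + $7668 = $7668, still under the $18650 maximum, so no cap applies.
The plan picks up $23140 − $7668 = $15472.

$15472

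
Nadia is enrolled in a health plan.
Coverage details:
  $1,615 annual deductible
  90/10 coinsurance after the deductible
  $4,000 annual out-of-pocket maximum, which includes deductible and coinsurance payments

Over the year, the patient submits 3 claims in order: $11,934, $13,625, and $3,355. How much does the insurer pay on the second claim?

$12,271.90

Bill 1, $11,934: $1,615 finishes the deductible; $10,319 goes to coinsurance; 10% of $10,319 = $1,031.90. Cost to patient: $2,646.90. OOP to date $2,646.90. Insurer: $11,934 − $2,646.90 = $9,287.10.
Bill 2, $13,625: deductible already satisfied, so patient's share is 10% × $13,625 = $1,362.50. That would push OOP to $4,009.40, over the $4,000 cap, so patient pays $4,000 − $2,646.90 = $1,353.10. Insurer: $13,625 − $1,353.10 = $12,271.90.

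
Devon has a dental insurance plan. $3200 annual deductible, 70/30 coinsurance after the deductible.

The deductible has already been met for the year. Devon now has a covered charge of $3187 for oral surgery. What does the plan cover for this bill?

With the deductible met, the entire $3187 is subject to coinsurance.
Coinsurance: $3187 × 30% = $956.10.
Insurer pays the balance: $3187 − $956.10 = $2230.90.

$2230.90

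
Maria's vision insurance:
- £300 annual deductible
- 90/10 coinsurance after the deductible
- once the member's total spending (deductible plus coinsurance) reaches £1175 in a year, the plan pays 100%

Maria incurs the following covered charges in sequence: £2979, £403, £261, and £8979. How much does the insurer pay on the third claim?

£234.90

Bill 1, £2979: £300 to deductible, leaving £2679; coinsurance £2679 × 10% = £267.90. Member owes £567.90 (running OOP £567.90). Insurer: £2979 − £567.90 = £2411.10.
Bill 2, £403: 10% coinsurance on £403 = £40.30. Member pays £40.30; OOP now £608.20. Insurer: £403 − £40.30 = £362.70.
Bill 3, £261: 10% coinsurance on £261 = £26.10. Member owes £26.10 (running OOP £634.30). Plan pays £261 − £26.10 = £234.90.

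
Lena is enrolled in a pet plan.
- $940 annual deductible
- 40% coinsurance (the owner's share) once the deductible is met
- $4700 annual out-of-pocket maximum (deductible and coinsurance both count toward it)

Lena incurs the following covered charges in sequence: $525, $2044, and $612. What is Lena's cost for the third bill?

$244.80

Bill 1, $525: all of it applies to the deductible. Owner pays $525; OOP now $525.
Bill 2, $2044: deductible takes $415, $1629 remains; coinsurance $1629 × 40% = $651.60. Owner pays $1066.60; OOP now $1591.60.
Bill 3, $612: deductible met; 40% of $612 = $244.80. Owner owes $244.80 (running OOP $1836.40).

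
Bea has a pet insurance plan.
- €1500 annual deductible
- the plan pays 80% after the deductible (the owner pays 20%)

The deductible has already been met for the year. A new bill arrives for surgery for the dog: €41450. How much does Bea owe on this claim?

€8290

With the deductible met, the entire €41450 is subject to coinsurance.
Coinsurance: €41450 × 20% = €8290.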